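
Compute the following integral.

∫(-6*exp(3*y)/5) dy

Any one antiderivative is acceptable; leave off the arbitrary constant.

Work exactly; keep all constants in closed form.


Answer: -2*exp(3*y)/5.


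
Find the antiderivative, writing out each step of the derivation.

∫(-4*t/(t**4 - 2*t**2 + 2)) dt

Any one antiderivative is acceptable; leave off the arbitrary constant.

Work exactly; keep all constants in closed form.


Step 1. Substitute u = t**2 - 1, turning ∫(-4*t/(t**4 - 2*t**2 + 2)) dt into ∫(-2/(u**2 + 1)) du: now ∫(-2/(u**2 + 1)) du.
Step 2. Evaluate the standard form: now -2*atan(u).
Step 3. Substitute back u = t**2 - 1: now -2*atan(t**2 - 1).
Answer: -2*atan(t**2 - 1).


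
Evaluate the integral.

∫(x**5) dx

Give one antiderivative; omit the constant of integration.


Answer: x**6/6.


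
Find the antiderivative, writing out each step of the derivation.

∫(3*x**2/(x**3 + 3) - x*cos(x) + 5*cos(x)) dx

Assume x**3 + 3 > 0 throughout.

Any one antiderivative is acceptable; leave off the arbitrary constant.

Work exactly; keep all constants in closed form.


Step 1. Rewrite: now ∫(-x*cos(x)) dx + ∫(3*x**2/(x**3 + 3)) dx + ∫(5*cos(x)) dx.
Step 2. Substitute u = x**3 + 3, turning ∫(3*x**2/(x**3 + 3)) dx into ∫(1/u) du: now ∫(1/u) du + ∫(-x*cos(x)) dx + ∫(5*cos(x)) dx.
Step 3. Evaluate the standard form [assuming u > 0]: now log(u) + ∫(-x*cos(x)) dx + ∫(5*cos(x)) dx.
Step 4. Substitute back u = x**3 + 3: now log(x**3 + 3) + ∫(-x*cos(x)) dx + ∫(5*cos(x)) dx.
Step 5. Integrate ∫(-x*cos(x)) dx by parts with u = x, dv = (-cos(x)) dx, so v = -sin(x): now -x*sin(x) + log(x**3 + 3) + ∫(sin(x)) dx + ∫(5*cos(x)) dx.
Step 6. Evaluate the standard form: now -x*sin(x) + log(x**3 + 3) - cos(x) + ∫(5*cos(x)) dx.
Step 7. Evaluate the standard form: now -x*sin(x) + log(x**3 + 3) + 5*sin(x) - cos(x).
Answer: -x*sin(x) + log(x**3 + 3) + 5*sin(x) - cos(x).


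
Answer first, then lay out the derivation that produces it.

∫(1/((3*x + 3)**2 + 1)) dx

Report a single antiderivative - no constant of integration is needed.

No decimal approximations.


The answer is atan(3*x + 3)/3.
Step 1. Substitute u = 3*x + 3, turning ∫(1/((3*x + 3)**2 + 1)) dx into ∫(1/(3*(u**2 + 1))) du: now ∫(1/(3*(u**2 + 1))) du.
Step 2. Evaluate the standard form: now atan(u)/3.
Step 3. Substitute back u = 3*x + 3: now atan(3*x + 3)/3.
Answer: atan(3*x + 3)/3.


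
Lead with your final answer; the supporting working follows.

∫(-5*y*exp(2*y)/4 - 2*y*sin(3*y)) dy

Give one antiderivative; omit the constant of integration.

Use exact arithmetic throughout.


The answer is -5*y*exp(2*y)/8 + 2*y*cos(3*y)/3 + 5*exp(2*y)/16 - 2*sin(3*y)/9.
Step 1. Rewrite: now ∫(-5*y*exp(2*y)/4) dy + ∫(-2*y*sin(3*y)) dy.
Step 2. Integrate ∫(-5*y*exp(2*y)/4) dy by parts with u = y, dv = (-5*exp(2*y)/4) dy, so v = -5*exp(2*y)/8: now -5*y*exp(2*y)/8 + ∫(-2*y*sin(3*y)) dy + ∫(5*exp(2*y)/8) dy.
Step 3. Evaluate the standard form: now -5*y*exp(2*y)/8 + 5*exp(2*y)/16 + ∫(-2*y*sin(3*y)) dy.
Step 4. Integrate ∫(-2*y*sin(3*y)) dy by parts with u = y, dv = (-2*sin(3*y)) dy, so v = 2*cos(3*y)/3: now -5*y*exp(2*y)/8 + 2*y*cos(3*y)/3 + 5*exp(2*y)/16 + ∫(-2*cos(3*y)/3) dy.
Step 5. Evaluate the standard form: now -5*y*exp(2*y)/8 + 2*y*cos(3*y)/3 + 5*exp(2*y)/16 - 2*sin(3*y)/9.
Answer: -5*y*exp(2*y)/8 + 2*y*cos(3*y)/3 + 5*exp(2*y)/16 - 2*sin(3*y)/9.


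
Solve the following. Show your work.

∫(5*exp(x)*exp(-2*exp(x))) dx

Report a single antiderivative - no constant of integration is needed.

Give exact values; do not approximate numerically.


Step 1. Substitute u = exp(x), turning ∫(5*exp(x)*exp(-2*exp(x))) dx into ∫(5*exp(-2*u)) du: now ∫(5*exp(-2*u)) du.
Step 2. Evaluate the standard form: now -5*exp(-2*u)/2.
Step 3. Substitute back u = exp(x): now -5*exp(-2*exp(x))/2.
Answer: -5*exp(-2*exp(x))/2.


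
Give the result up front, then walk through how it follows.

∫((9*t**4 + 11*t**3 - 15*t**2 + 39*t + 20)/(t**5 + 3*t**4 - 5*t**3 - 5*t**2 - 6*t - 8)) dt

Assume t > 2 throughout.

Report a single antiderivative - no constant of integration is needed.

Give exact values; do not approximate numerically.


The answer is 3*log(t - 2) + 2*log(t + 1) + 4*log(t + 4) - 4*atan(t).
Step 1. Decompose ∫((9*t**4 + 11*t**3 - 15*t**2 + 39*t + 20)/(t**5 + 3*t**4 - 5*t**3 - 5*t**2 - 6*t - 8)) dt by partial fractions, (9*t**4 + 11*t**3 - 15*t**2 + 39*t + 20)/(t**5 + 3*t**4 - 5*t**3 - 5*t**2 - 6*t - 8) = -4/(t**2 + 1) + 4/(t + 4) + 2/(t + 1) + 3/(t - 2): now ∫(3/(t - 2)) dt + ∫(2/(t + 1)) dt + ∫(4/(t + 4)) dt + ∫(-4/(t**2 + 1)) dt.
Step 2. Evaluate the standard form [assuming t > -1]: now 2*log(t + 1) + ∫(3/(t - 2)) dt + ∫(4/(t + 4)) dt + ∫(-4/(t**2 + 1)) dt.
Step 3. Evaluate the standard form [assuming t > 2]: now 3*log(t - 2) + 2*log(t + 1) + ∫(4/(t + 4)) dt + ∫(-4/(t**2 + 1)) dt.
Step 4. Evaluate the standard form [assuming t > -4]: now 3*log(t - 2) + 2*log(t + 1) + 4*log(t + 4) + ∫(-4/(t**2 + 1)) dt.
Step 5. Evaluate the standard form: now 3*log(t - 2) + 2*log(t + 1) + 4*log(t + 4) - 4*atan(t).
Answer: 3*log(t - 2) + 2*log(t + 1) + 4*log(t + 4) - 4*atan(t).


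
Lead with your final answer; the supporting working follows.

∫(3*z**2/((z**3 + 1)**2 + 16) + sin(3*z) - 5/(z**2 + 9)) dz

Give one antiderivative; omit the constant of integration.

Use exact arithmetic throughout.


The answer is -cos(3*z)/3 - 5*atan(z/3)/3 + atan(z**3/4 + 1/4)/4.
Step 1. Rewrite: now ∫(3*z**2/((z**3 + 1)**2 + 16)) dz + ∫(-5/(z**2 + 9)) dz + ∫(sin(3*z)) dz.
Step 2. Substitute u = z**3 + 1, turning ∫(3*z**2/((z**3 + 1)**2 + 16)) dz into ∫(1/(u**2 + 16)) du: now ∫(1/(u**2 + 16)) du + ∫(-5/(z**2 + 9)) dz + ∫(sin(3*z)) dz.
Step 3. Evaluate the standard form: now atan(u/4)/4 + ∫(-5/(z**2 + 9)) dz + ∫(sin(3*z)) dz.
Step 4. Substitute back u = z**3 + 1: now atan(z**3/4 + 1/4)/4 + ∫(-5/(z**2 + 9)) dz + ∫(sin(3*z)) dz.
Step 5. Evaluate the standard form: now -5*atan(z/3)/3 + atan(z**3/4 + 1/4)/4 + ∫(sin(3*z)) dz.
Step 6. Evaluate the standard form: now -cos(3*z)/3 - 5*atan(z/3)/3 + atan(z**3/4 + 1/4)/4.
Answer: -cos(3*z)/3 - 5*atan(z/3)/3 + atan(z**3/4 + 1/4)/4.


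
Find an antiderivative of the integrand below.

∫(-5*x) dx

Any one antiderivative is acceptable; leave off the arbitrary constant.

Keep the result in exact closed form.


Answer: -5*x**2/2.


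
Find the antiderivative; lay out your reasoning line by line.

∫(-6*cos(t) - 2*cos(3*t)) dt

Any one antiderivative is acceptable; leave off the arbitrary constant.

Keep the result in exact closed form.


Step 1. Rewrite: now ∫(-6*cos(t)) dt + ∫(-2*cos(3*t)) dt.
Step 2. Evaluate the standard form: now -6*sin(t) + ∫(-2*cos(3*t)) dt.
Step 3. Evaluate the standard form: now -6*sin(t) - 2*sin(3*t)/3.
Answer: -6*sin(t) - 2*sin(3*t)/3.


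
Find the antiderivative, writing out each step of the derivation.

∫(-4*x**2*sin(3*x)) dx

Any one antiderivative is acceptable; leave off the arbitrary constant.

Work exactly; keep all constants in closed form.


Step 1. Integrate ∫(-4*x**2*sin(3*x)) dx by parts with u = x**2, dv = (-4*sin(3*x)) dx, so v = 4*cos(3*x)/3: now 4*x**2*cos(3*x)/3 + ∫(-8*x*cos(3*x)/3) dx.
Step 2. Integrate ∫(-8*x*cos(3*x)/3) dx by parts with u = x, dv = (-8*cos(3*x)/3) dx, so v = -8*sin(3*x)/9: now 4*x**2*cos(3*x)/3 - 8*x*sin(3*x)/9 + ∫(8*sin(3*x)/9) dx.
Step 3. Evaluate the standard form: now 4*x**2*cos(3*x)/3 - 8*x*sin(3*x)/9 - 8*cos(3*x)/27.
Answer: 4*x**2*cos(3*x)/3 - 8*x*sin(3*x)/9 - 8*cos(3*x)/27.


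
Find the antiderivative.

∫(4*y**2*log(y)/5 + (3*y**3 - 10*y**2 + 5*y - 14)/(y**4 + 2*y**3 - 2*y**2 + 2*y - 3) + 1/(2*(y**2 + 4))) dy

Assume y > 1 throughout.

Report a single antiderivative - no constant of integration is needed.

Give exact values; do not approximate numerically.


Answer: 4*y**3*log(y)/15 - 4*y**3/45 - 2*log(y - 1) + 5*log(y + 3) + atan(y/2)/4 + atan(y).


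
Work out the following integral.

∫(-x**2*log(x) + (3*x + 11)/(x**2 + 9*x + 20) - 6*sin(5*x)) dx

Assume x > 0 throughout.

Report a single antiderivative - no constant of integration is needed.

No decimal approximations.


Answer: -x**3*log(x)/3 + x**3/9 - log(x + 4) + 4*log(x + 5) + 6*cos(5*x)/5.


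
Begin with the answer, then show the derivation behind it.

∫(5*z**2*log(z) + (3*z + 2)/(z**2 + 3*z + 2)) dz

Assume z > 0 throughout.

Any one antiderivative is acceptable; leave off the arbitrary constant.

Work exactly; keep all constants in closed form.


The answer is 5*z**3*log(z)/3 - 5*z**3/9 - log(z + 1) + 4*log(z + 2).
Step 1. Rewrite: now ∫(5*z**2*log(z)) dz + ∫((3*z + 2)/(z**2 + 3*z + 2)) dz.
Step 2. Integrate ∫(5*z**2*log(z)) dz by parts with u = log(z), dv = (5*z**2) dz, so v = 5*z**3/3 [assuming z > 0]: now 5*z**3*log(z)/3 + ∫(-5*z**2/3) dz + ∫((3*z + 2)/(z**2 + 3*z + 2)) dz.
Step 3. Evaluate the standard form: now 5*z**3*log(z)/3 - 5*z**3/9 + ∫((3*z + 2)/(z**2 + 3*z + 2)) dz.
Step 4. Decompose ∫((3*z + 2)/(z**2 + 3*z + 2)) dz by partial fractions, (3*z + 2)/(z**2 + 3*z + 2) = 4/(z + 2) - 1/(z + 1): now 5*z**3*log(z)/3 - 5*z**3/9 + ∫(-1/(z + 1)) dz + ∫(4/(z + 2)) dz.
Step 5. Evaluate the standard form [assuming z > -1]: now 5*z**3*log(z)/3 - 5*z**3/9 - log(z + 1) + ∫(4/(z + 2)) dz.
Step 6. Evaluate the standard form [assuming z > -2]: now 5*z**3*log(z)/3 - 5*z**3/9 - log(z + 1) + 4*log(z + 2).
Answer: 5*z**3*log(z)/3 - 5*z**3/9 - log(z + 1) + 4*log(z + 2).


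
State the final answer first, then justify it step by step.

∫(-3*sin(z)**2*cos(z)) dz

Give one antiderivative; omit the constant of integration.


The answer is -sin(z)**3.
Step 1. Substitute u = sin(z), turning ∫(-3*sin(z)**2*cos(z)) dz into ∫(-3*u**2) du: now ∫(-3*u**2) du.
Step 2. Evaluate the standard form: now -u**3.
Step 3. Substitute back u = sin(z): now -sin(z)**3.
Answer: -sin(z)**3.


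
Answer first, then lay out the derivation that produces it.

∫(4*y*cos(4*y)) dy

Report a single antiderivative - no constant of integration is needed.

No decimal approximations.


The answer is y*sin(4*y) + cos(4*y)/4.
Step 1. Integrate ∫(4*y*cos(4*y)) dy by parts with u = y, dv = (4*cos(4*y)) dy, so v = sin(4*y): now y*sin(4*y) + ∫(-sin(4*y)) dy.
Step 2. Evaluate the standard form: now y*sin(4*y) + cos(4*y)/4.
Answer: y*sin(4*y) + cos(4*y)/4.


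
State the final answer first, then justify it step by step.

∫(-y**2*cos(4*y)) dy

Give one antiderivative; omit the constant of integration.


The answer is -y**2*sin(4*y)/4 - y*cos(4*y)/8 + sin(4*y)/32.
Step 1. Integrate ∫(-y**2*cos(4*y)) dy by parts with u = y**2, dv = (-cos(4*y)) dy, so v = -sin(4*y)/4: now -y**2*sin(4*y)/4 + ∫(y*sin(4*y)/2) dy.
Step 2. Integrate ∫(y*sin(4*y)/2) dy by parts with u = y, dv = (sin(4*y)/2) dy, so v = -cos(4*y)/8: now -y**2*sin(4*y)/4 - y*cos(4*y)/8 + ∫(cos(4*y)/8) dy.
Step 3. Evaluate the standard form: now -y**2*sin(4*y)/4 - y*cos(4*y)/8 + sin(4*y)/32.
Answer: -y**2*sin(4*y)/4 - y*cos(4*y)/8 + sin(4*y)/32.


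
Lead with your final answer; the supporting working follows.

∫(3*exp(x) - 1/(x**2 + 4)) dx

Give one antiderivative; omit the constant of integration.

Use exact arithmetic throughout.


The answer is 3*exp(x) - atan(x/2)/2.
Step 1. Rewrite: now ∫(-1/(x**2 + 4)) dx + ∫(3*exp(x)) dx.
Step 2. Evaluate the standard form: now -atan(x/2)/2 + ∫(3*exp(x)) dx.
Step 3. Evaluate the standard form: now 3*exp(x) - atan(x/2)/2.
Answer: 3*exp(x) - atan(x/2)/2.


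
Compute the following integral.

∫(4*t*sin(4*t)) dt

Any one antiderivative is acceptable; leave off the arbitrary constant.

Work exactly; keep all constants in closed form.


Answer: -t*cos(4*t) + sin(4*t)/4.


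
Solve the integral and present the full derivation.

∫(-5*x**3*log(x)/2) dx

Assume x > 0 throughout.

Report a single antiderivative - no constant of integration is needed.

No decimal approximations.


Step 1. Integrate ∫(-5*x**3*log(x)/2) dx by parts with u = log(x), dv = (-5*x**3/2) dx, so v = -5*x**4/8 [assuming x > 0]: now -5*x**4*log(x)/8 + ∫(5*x**3/8) dx.
Step 2. Evaluate the standard form: now -5*x**4*log(x)/8 + 5*x**4/32.
Answer: -5*x**4*log(x)/8 + 5*x**4/32.


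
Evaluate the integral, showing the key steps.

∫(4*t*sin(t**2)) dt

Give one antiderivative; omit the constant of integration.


Step 1. Substitute u = t**2, turning ∫(4*t*sin(t**2)) dt into ∫(2*sin(u)) du: now ∫(2*sin(u)) du.
Step 2. Evaluate the standard form: now -2*cos(u).
Step 3. Substitute back u = t**2: now -2*cos(t**2).
Answer: -2*cos(t**2).


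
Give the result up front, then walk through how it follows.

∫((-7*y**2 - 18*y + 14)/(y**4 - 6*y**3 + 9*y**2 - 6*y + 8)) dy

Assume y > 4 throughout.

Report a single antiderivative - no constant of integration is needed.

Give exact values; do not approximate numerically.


The answer is -5*log(y - 4) + 5*log(y - 2) + 3*atan(y).
Step 1. Decompose ∫((-7*y**2 - 18*y + 14)/(y**4 - 6*y**3 + 9*y**2 - 6*y + 8)) dy by partial fractions, (-7*y**2 - 18*y + 14)/(y**4 - 6*y**3 + 9*y**2 - 6*y + 8) = 3/(y**2 + 1) + 5/(y - 2) - 5/(y - 4): now ∫(-5/(y - 4)) dy + ∫(5/(y - 2)) dy + ∫(3/(y**2 + 1)) dy.
Step 2. Evaluate the standard form [assuming y > 2]: now 5*log(y - 2) + ∫(-5/(y - 4)) dy + ∫(3/(y**2 + 1)) dy.
Step 3. Evaluate the standard form [assuming y > 4]: now -5*log(y - 4) + 5*log(y - 2) + ∫(3/(y**2 + 1)) dy.
Step 4. Evaluate the standard form: now -5*log(y - 4) + 5*log(y - 2) + 3*atan(y).
Answer: -5*log(y - 4) + 5*log(y - 2) + 3*atan(y).


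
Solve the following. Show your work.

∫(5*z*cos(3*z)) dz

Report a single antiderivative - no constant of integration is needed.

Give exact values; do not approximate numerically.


Step 1. Integrate ∫(5*z*cos(3*z)) dz by parts with u = z, dv = (5*cos(3*z)) dz, so v = 5*sin(3*z)/3: now 5*z*sin(3*z)/3 + ∫(-5*sin(3*z)/3) dz.
Step 2. Evaluate the standard form: now 5*z*sin(3*z)/3 + 5*cos(3*z)/9.
Answer: 5*z*sin(3*z)/3 + 5*cos(3*z)/9.


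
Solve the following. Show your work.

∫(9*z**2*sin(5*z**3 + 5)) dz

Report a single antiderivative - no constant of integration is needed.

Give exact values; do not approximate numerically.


Step 1. Substitute u = z**3 + 1, turning ∫(9*z**2*sin(5*z**3 + 5)) dz into ∫(3*sin(5*u)) du: now ∫(3*sin(5*u)) du.
Step 2. Evaluate the standard form: now -3*cos(5*u)/5.
Step 3. Substitute back u = z**3 + 1: now -3*cos(5*z**3 + 5)/5.
Answer: -3*cos(5*z**3 + 5)/5.


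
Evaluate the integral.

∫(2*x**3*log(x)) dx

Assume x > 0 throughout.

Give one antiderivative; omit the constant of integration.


Answer: x**4*log(x)/2 - x**4/8.


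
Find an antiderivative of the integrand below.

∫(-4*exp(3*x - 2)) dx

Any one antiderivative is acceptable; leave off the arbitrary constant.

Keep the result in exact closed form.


Answer: -4*exp(3*x - 2)/3.


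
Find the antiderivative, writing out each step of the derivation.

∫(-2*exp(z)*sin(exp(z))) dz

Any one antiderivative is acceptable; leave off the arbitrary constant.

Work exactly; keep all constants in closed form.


Step 1. Substitute u = exp(z), turning ∫(-2*exp(z)*sin(exp(z))) dz into ∫(-2*sin(u)) du: now ∫(-2*sin(u)) du.
Step 2. Evaluate the standard form: now 2*cos(u).
Step 3. Substitute back u = exp(z): now 2*cos(exp(z)).
Answer: 2*cos(exp(z)).


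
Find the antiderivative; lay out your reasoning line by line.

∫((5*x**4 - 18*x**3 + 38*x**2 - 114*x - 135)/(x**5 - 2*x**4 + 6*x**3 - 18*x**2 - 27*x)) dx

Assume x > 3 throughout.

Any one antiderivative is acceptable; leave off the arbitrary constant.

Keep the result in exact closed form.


Step 1. Decompose ∫((5*x**4 - 18*x**3 + 38*x**2 - 114*x - 135)/(x**5 - 2*x**4 + 6*x**3 - 18*x**2 - 27*x)) dx by partial fractions, (5*x**4 - 18*x**3 + 38*x**2 - 114*x - 135)/(x**5 - 2*x**4 + 6*x**3 - 18*x**2 - 27*x) = -4/(x**2 + 9) + 1/(x + 1) - 1/(x - 3) + 5/x: now ∫(5/x) dx + ∫(-1/(x - 3)) dx + ∫(1/(x + 1)) dx + ∫(-4/(x**2 + 9)) dx.
Step 2. Evaluate the standard form [assuming x > 3]: now -log(x - 3) + ∫(5/x) dx + ∫(1/(x + 1)) dx + ∫(-4/(x**2 + 9)) dx.
Step 3. Evaluate the standard form [assuming x > -1]: now -log(x - 3) + log(x + 1) + ∫(5/x) dx + ∫(-4/(x**2 + 9)) dx.
Step 4. Evaluate the standard form [assuming x > 0]: now 5*log(x) - log(x - 3) + log(x + 1) + ∫(-4/(x**2 + 9)) dx.
Step 5. Evaluate the standard form: now 5*log(x) - log(x - 3) + log(x + 1) - 4*atan(x/3)/3.
Answer: 5*log(x) - log(x - 3) + log(x + 1) - 4*atan(x/3)/3.


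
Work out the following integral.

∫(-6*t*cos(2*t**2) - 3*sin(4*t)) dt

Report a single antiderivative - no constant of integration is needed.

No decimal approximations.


Answer: -3*sin(2*t**2)/2 + 3*cos(4*t)/4.


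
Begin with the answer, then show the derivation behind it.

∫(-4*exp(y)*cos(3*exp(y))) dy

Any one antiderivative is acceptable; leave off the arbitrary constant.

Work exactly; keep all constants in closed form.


The answer is -4*sin(3*exp(y))/3.
Step 1. Substitute u = exp(y), turning ∫(-4*exp(y)*cos(3*exp(y))) dy into ∫(-4*cos(3*u)) du: now ∫(-4*cos(3*u)) du.
Step 2. Evaluate the standard form: now -4*sin(3*u)/3.
Step 3. Substitute back u = exp(y): now -4*sin(3*exp(y))/3.
Answer: -4*sin(3*exp(y))/3.


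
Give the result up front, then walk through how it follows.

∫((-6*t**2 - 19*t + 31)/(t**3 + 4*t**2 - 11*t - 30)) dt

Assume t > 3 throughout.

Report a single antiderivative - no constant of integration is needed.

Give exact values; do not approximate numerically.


The answer is -2*log(t - 3) - 3*log(t + 2) - log(t + 5).
Step 1. Decompose ∫((-6*t**2 - 19*t + 31)/(t**3 + 4*t**2 - 11*t - 30)) dt by partial fractions, (-6*t**2 - 19*t + 31)/(t**3 + 4*t**2 - 11*t - 30) = -1/(t + 5) - 3/(t + 2) - 2/(t - 3): now ∫(-2/(t - 3)) dt + ∫(-3/(t + 2)) dt + ∫(-1/(t + 5)) dt.
Step 2. Evaluate the standard form [assuming t > -5]: now -log(t + 5) + ∫(-2/(t - 3)) dt + ∫(-3/(t + 2)) dt.
Step 3. Evaluate the standard form [assuming t > 3]: now -2*log(t - 3) - log(t + 5) + ∫(-3/(t + 2)) dt.
Step 4. Evaluate the standard form [assuming t > -2]: now -2*log(t - 3) - 3*log(t + 2) - log(t + 5).
Answer: -2*log(t - 3) - 3*log(t + 2) - log(t + 5).


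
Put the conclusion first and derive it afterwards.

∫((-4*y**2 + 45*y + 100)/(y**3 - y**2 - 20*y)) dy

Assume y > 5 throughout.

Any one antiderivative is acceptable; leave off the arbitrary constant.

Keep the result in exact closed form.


The answer is -5*log(y) + 5*log(y - 5) - 4*log(y + 4).
Step 1. Decompose ∫((-4*y**2 + 45*y + 100)/(y**3 - y**2 - 20*y)) dy by partial fractions, (-4*y**2 + 45*y + 100)/(y**3 - y**2 - 20*y) = -4/(y + 4) + 5/(y - 5) - 5/y: now ∫(-5/y) dy + ∫(5/(y - 5)) dy + ∫(-4/(y + 4)) dy.
Step 2. Evaluate the standard form [assuming y > -4]: now -4*log(y + 4) + ∫(-5/y) dy + ∫(5/(y - 5)) dy.
Step 3. Evaluate the standard form [assuming y > 5]: now 5*log(y - 5) - 4*log(y + 4) + ∫(-5/y) dy.
Step 4. Evaluate the standard form [assuming y > 0]: now -5*log(y) + 5*log(y - 5) - 4*log(y + 4).
Answer: -5*log(y) + 5*log(y - 5) - 4*log(y + 4).


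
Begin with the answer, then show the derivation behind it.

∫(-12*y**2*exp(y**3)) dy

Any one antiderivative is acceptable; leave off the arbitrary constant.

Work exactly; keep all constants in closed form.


The answer is -4*exp(y**3).
Step 1. Substitute u = y**3, turning ∫(-12*y**2*exp(y**3)) dy into ∫(-4*exp(u)) du: now ∫(-4*exp(u)) du.
Step 2. Evaluate the standard form: now -4*exp(u).
Step 3. Substitute back u = y**3: now -4*exp(y**3).
Answer: -4*exp(y**3).


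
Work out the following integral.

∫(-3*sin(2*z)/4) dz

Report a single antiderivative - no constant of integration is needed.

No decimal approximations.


Answer: 3*cos(2*z)/8.


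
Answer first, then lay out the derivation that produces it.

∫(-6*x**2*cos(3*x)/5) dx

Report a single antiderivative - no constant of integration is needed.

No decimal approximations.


The answer is -2*x**2*sin(3*x)/5 - 4*x*cos(3*x)/15 + 4*sin(3*x)/45.
Step 1. Integrate ∫(-6*x**2*cos(3*x)/5) dx by parts with u = x**2, dv = (-6*cos(3*x)/5) dx, so v = -2*sin(3*x)/5: now -2*x**2*sin(3*x)/5 + ∫(4*x*sin(3*x)/5) dx.
Step 2. Integrate ∫(4*x*sin(3*x)/5) dx by parts with u = x, dv = (4*sin(3*x)/5) dx, so v = -4*cos(3*x)/15: now -2*x**2*sin(3*x)/5 - 4*x*cos(3*x)/15 + ∫(4*cos(3*x)/15) dx.
Step 3. Evaluate the standard form: now -2*x**2*sin(3*x)/5 - 4*x*cos(3*x)/15 + 4*sin(3*x)/45.
Answer: -2*x**2*sin(3*x)/5 - 4*x*cos(3*x)/15 + 4*sin(3*x)/45.


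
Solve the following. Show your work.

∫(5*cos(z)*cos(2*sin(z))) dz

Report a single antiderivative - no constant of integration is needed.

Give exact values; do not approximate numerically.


Step 1. Substitute u = sin(z), turning ∫(5*cos(z)*cos(2*sin(z))) dz into ∫(5*cos(2*u)) du: now ∫(5*cos(2*u)) du.
Step 2. Evaluate the standard form: now 5*sin(2*u)/2.
Step 3. Substitute back u = sin(z): now 5*sin(2*sin(z))/2.
Answer: 5*sin(2*sin(z))/2.


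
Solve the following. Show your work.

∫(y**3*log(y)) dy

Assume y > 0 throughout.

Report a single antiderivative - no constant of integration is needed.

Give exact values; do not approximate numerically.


Step 1. Integrate ∫(y**3*log(y)) dy by parts with u = log(y), dv = (y**3) dy, so v = y**4/4 [assuming y > 0]: now y**4*log(y)/4 + ∫(-y**3/4) dy.
Step 2. Evaluate the standard form: now y**4*log(y)/4 - y**4/16.
Answer: y**4*log(y)/4 - y**4/16.


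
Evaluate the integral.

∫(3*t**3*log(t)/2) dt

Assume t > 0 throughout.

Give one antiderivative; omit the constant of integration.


Answer: 3*t**4*log(t)/8 - 3*t**4/32.


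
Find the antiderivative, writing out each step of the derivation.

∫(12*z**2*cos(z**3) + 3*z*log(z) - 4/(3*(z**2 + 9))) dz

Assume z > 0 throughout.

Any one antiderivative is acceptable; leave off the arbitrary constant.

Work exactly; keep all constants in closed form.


Step 1. Rewrite: now ∫(3*z*log(z)) dz + ∫(12*z**2*cos(z**3)) dz + ∫(-4/(3*(z**2 + 9))) dz.
Step 2. Integrate ∫(3*z*log(z)) dz by parts with u = log(z), dv = (3*z) dz, so v = 3*z**2/2 [assuming z > 0]: now 3*z**2*log(z)/2 + ∫(-3*z/2) dz + ∫(12*z**2*cos(z**3)) dz + ∫(-4/(3*(z**2 + 9))) dz.
Step 3. Evaluate the standard form: now 3*z**2*log(z)/2 - 3*z**2/4 + ∫(12*z**2*cos(z**3)) dz + ∫(-4/(3*(z**2 + 9))) dz.
Step 4. Evaluate the standard form: now 3*z**2*log(z)/2 - 3*z**2/4 - 4*atan(z/3)/9 + ∫(12*z**2*cos(z**3)) dz.
Step 5. Substitute u = z**3, turning ∫(12*z**2*cos(z**3)) dz into ∫(4*cos(u)) du: now 3*z**2*log(z)/2 - 3*z**2/4 - 4*atan(z/3)/9 + ∫(4*cos(u)) du.
Step 6. Evaluate the standard form: now 3*z**2*log(z)/2 - 3*z**2/4 + 4*sin(u) - 4*atan(z/3)/9.
Step 7. Substitute back u = z**3: now 3*z**2*log(z)/2 - 3*z**2/4 + 4*sin(z**3) - 4*atan(z/3)/9.
Answer: 3*z**2*log(z)/2 - 3*z**2/4 + 4*sin(z**3) - 4*atan(z/3)/9.


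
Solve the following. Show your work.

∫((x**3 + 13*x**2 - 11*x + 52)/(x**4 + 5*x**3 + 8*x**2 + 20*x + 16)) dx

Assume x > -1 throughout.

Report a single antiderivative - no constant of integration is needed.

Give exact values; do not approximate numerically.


Step 1. Decompose ∫((x**3 + 13*x**2 - 11*x + 52)/(x**4 + 5*x**3 + 8*x**2 + 20*x + 16)) dx by partial fractions, (x**3 + 13*x**2 - 11*x + 52)/(x**4 + 5*x**3 + 8*x**2 + 20*x + 16) = -3/(x**2 + 4) - 4/(x + 4) + 5/(x + 1): now ∫(5/(x + 1)) dx + ∫(-4/(x + 4)) dx + ∫(-3/(x**2 + 4)) dx.
Step 2. Evaluate the standard form [assuming x > -1]: now 5*log(x + 1) + ∫(-4/(x + 4)) dx + ∫(-3/(x**2 + 4)) dx.
Step 3. Evaluate the standard form [assuming x > -4]: now 5*log(x + 1) - 4*log(x + 4) + ∫(-3/(x**2 + 4)) dx.
Step 4. Evaluate the standard form: now 5*log(x + 1) - 4*log(x + 4) - 3*atan(x/2)/2.
Answer: 5*log(x + 1) - 4*log(x + 4) - 3*atan(x/2)/2.


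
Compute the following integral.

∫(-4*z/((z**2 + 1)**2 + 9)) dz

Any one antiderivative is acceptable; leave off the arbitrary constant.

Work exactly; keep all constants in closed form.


Answer: -2*atan(z**2/3 + 1/3)/3.


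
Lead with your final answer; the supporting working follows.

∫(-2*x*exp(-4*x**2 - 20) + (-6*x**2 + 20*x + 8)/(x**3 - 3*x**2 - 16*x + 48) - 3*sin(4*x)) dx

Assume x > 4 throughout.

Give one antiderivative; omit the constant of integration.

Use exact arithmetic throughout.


The answer is exp(-4*x**2 - 20)/4 - log(x - 4) - 2*log(x - 3) - 3*log(x + 4) + 3*cos(4*x)/4.
Step 1. Rewrite: now ∫(-2*x*exp(-4*x**2 - 20)) dx + ∫((-6*x**2 + 20*x + 8)/(x**3 - 3*x**2 - 16*x + 48)) dx + ∫(-3*sin(4*x)) dx.
Step 2. Substitute u = x**2 + 5, turning ∫(-2*x*exp(-4*x**2 - 20)) dx into ∫(-exp(-4*u)) du: now ∫((-6*x**2 + 20*x + 8)/(x**3 - 3*x**2 - 16*x + 48)) dx + ∫(-exp(-4*u)) du + ∫(-3*sin(4*x)) dx.
Step 3. Evaluate the standard form: now ∫((-6*x**2 + 20*x + 8)/(x**3 - 3*x**2 - 16*x + 48)) dx + ∫(-3*sin(4*x)) dx + exp(-4*u)/4.
Step 4. Substitute back u = x**2 + 5: now exp(-4*x**2 - 20)/4 + ∫((-6*x**2 + 20*x + 8)/(x**3 - 3*x**2 - 16*x + 48)) dx + ∫(-3*sin(4*x)) dx.
Step 5. Decompose ∫((-6*x**2 + 20*x + 8)/(x**3 - 3*x**2 - 16*x + 48)) dx by partial fractions, (-6*x**2 + 20*x + 8)/(x**3 - 3*x**2 - 16*x + 48) = -3/(x + 4) - 2/(x - 3) - 1/(x - 4): now exp(-4*x**2 - 20)/4 + ∫(-1/(x - 4)) dx + ∫(-2/(x - 3)) dx + ∫(-3/(x + 4)) dx + ∫(-3*sin(4*x)) dx.
Step 6. Evaluate the standard form [assuming x > 4]: now exp(-4*x**2 - 20)/4 - log(x - 4) + ∫(-2/(x - 3)) dx + ∫(-3/(x + 4)) dx + ∫(-3*sin(4*x)) dx.
Step 7. Evaluate the standard form [assuming x > -4]: now exp(-4*x**2 - 20)/4 - log(x - 4) - 3*log(x + 4) + ∫(-2/(x - 3)) dx + ∫(-3*sin(4*x)) dx.
Step 8. Evaluate the standard form [assuming x > 3]: now exp(-4*x**2 - 20)/4 - log(x - 4) - 2*log(x - 3) - 3*log(x + 4) + ∫(-3*sin(4*x)) dx.
Step 9. Evaluate the standard form: now exp(-4*x**2 - 20)/4 - log(x - 4) - 2*log(x - 3) - 3*log(x + 4) + 3*cos(4*x)/4.
Answer: exp(-4*x**2 - 20)/4 - log(x - 4) - 2*log(x - 3) - 3*log(x + 4) + 3*cos(4*x)/4.


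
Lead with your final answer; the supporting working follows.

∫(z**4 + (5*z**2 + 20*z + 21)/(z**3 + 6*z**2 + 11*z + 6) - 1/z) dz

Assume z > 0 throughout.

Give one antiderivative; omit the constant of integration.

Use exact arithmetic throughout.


The answer is z**5/5 - log(z) + 3*log(z + 1) - log(z + 2) + 3*log(z + 3).
Step 1. Rewrite: now ∫(-1/z) dz + ∫(z**4) dz + ∫((5*z**2 + 20*z + 21)/(z**3 + 6*z**2 + 11*z + 6)) dz.
Step 2. Evaluate the standard form [assuming z > 0]: now -log(z) + ∫(z**4) dz + ∫((5*z**2 + 20*z + 21)/(z**3 + 6*z**2 + 11*z + 6)) dz.
Step 3. Decompose ∫((5*z**2 + 20*z + 21)/(z**3 + 6*z**2 + 11*z + 6)) dz by partial fractions, (5*z**2 + 20*z + 21)/(z**3 + 6*z**2 + 11*z + 6) = 3/(z + 3) - 1/(z + 2) + 3/(z + 1): now -log(z) + ∫(z**4) dz + ∫(3/(z + 1)) dz + ∫(-1/(z + 2)) dz + ∫(3/(z + 3)) dz.
Step 4. Evaluate the standard form [assuming z > -2]: now -log(z) - log(z + 2) + ∫(z**4) dz + ∫(3/(z + 1)) dz + ∫(3/(z + 3)) dz.
Step 5. Evaluate the standard form [assuming z > -1]: now -log(z) + 3*log(z + 1) - log(z + 2) + ∫(z**4) dz + ∫(3/(z + 3)) dz.
Step 6. Evaluate the standard form [assuming z > -3]: now -log(z) + 3*log(z + 1) - log(z + 2) + 3*log(z + 3) + ∫(z**4) dz.
Step 7. Evaluate the standard form: now z**5/5 - log(z) + 3*log(z + 1) - log(z + 2) + 3*log(z + 3).
Answer: z**5/5 - log(z) + 3*log(z + 1) - log(z + 2) + 3*log(z + 3).


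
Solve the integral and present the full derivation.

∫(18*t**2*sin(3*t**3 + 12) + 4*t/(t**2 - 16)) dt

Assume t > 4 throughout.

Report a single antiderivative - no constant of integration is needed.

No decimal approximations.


Step 1. Rewrite: now ∫(4*t/(t**2 - 16)) dt + ∫(18*t**2*sin(3*t**3 + 12)) dt.
Step 2. Decompose ∫(4*t/(t**2 - 16)) dt by partial fractions, 4*t/(t**2 - 16) = 2/(t + 4) + 2/(t - 4): now ∫(18*t**2*sin(3*t**3 + 12)) dt + ∫(2/(t - 4)) dt + ∫(2/(t + 4)) dt.
Step 3. Evaluate the standard form [assuming t > -4]: now 2*log(t + 4) + ∫(18*t**2*sin(3*t**3 + 12)) dt + ∫(2/(t - 4)) dt.
Step 4. Evaluate the standard form [assuming t > 4]: now 2*log(t - 4) + 2*log(t + 4) + ∫(18*t**2*sin(3*t**3 + 12)) dt.
Step 5. Substitute u = t**3 + 4, turning ∫(18*t**2*sin(3*t**3 + 12)) dt into ∫(6*sin(3*u)) du: now 2*log(t - 4) + 2*log(t + 4) + ∫(6*sin(3*u)) du.
Step 6. Evaluate the standard form: now 2*log(t - 4) + 2*log(t + 4) - 2*cos(3*u).
Step 7. Substitute back u = t**3 + 4: now 2*log(t - 4) + 2*log(t + 4) - 2*cos(3*t**3 + 12).
Answer: 2*log(t - 4) + 2*log(t + 4) - 2*cos(3*t**3 + 12).


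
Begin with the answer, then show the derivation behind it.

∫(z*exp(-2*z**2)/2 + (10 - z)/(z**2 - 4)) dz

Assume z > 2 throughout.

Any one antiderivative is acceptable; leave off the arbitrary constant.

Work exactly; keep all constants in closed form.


The answer is 2*log(z - 2) - 3*log(z + 2) - exp(-2*z**2)/8.
Step 1. Rewrite: now ∫(z*exp(-2*z**2)/2) dz + ∫((10 - z)/(z**2 - 4)) dz.
Step 2. Decompose ∫((10 - z)/(z**2 - 4)) dz by partial fractions, (10 - z)/(z**2 - 4) = -3/(z + 2) + 2/(z - 2): now ∫(z*exp(-2*z**2)/2) dz + ∫(2/(z - 2)) dz + ∫(-3/(z + 2)) dz.
Step 3. Evaluate the standard form [assuming z > -2]: now -3*log(z + 2) + ∫(z*exp(-2*z**2)/2) dz + ∫(2/(z - 2)) dz.
Step 4. Evaluate the standard form [assuming z > 2]: now 2*log(z - 2) - 3*log(z + 2) + ∫(z*exp(-2*z**2)/2) dz.
Step 5. Substitute u = z**2, turning ∫(z*exp(-2*z**2)/2) dz into ∫(exp(-2*u)/4) du: now 2*log(z - 2) - 3*log(z + 2) + ∫(exp(-2*u)/4) du.
Step 6. Evaluate the standard form: now 2*log(z - 2) - 3*log(z + 2) - exp(-2*u)/8.
Step 7. Substitute back u = z**2: now 2*log(z - 2) - 3*log(z + 2) - exp(-2*z**2)/8.
Answer: 2*log(z - 2) - 3*log(z + 2) - exp(-2*z**2)/8.


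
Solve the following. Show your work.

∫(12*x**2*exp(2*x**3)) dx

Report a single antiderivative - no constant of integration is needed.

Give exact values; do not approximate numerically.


Step 1. Substitute u = x**3, turning ∫(12*x**2*exp(2*x**3)) dx into ∫(4*exp(2*u)) du: now ∫(4*exp(2*u)) du.
Step 2. Evaluate the standard form: now 2*exp(2*u).
Step 3. Substitute back u = x**3: now 2*exp(2*x**3).
Answer: 2*exp(2*x**3).


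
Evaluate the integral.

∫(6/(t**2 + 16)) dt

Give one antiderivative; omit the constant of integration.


Answer: 3*atan(t/4)/2.


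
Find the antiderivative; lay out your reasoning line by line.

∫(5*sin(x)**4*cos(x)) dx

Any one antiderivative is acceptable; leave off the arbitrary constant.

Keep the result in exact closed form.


Step 1. Substitute u = sin(x), turning ∫(5*sin(x)**4*cos(x)) dx into ∫(5*u**4) du: now ∫(5*u**4) du.
Step 2. Evaluate the standard form: now u**5.
Step 3. Substitute back u = sin(x): now sin(x)**5.
Answer: sin(x)**5.


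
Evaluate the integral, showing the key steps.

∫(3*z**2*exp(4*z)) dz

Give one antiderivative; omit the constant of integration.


Step 1. Integrate ∫(3*z**2*exp(4*z)) dz by parts with u = z**2, dv = (3*exp(4*z)) dz, so v = 3*exp(4*z)/4: now 3*z**2*exp(4*z)/4 + ∫(-3*z*exp(4*z)/2) dz.
Step 2. Integrate ∫(-3*z*exp(4*z)/2) dz by parts with u = z, dv = (-3*exp(4*z)/2) dz, so v = -3*exp(4*z)/8: now 3*z**2*exp(4*z)/4 - 3*z*exp(4*z)/8 + ∫(3*exp(4*z)/8) dz.
Step 3. Evaluate the standard form: now 3*z**2*exp(4*z)/4 - 3*z*exp(4*z)/8 + 3*exp(4*z)/32.
Answer: 3*z**2*exp(4*z)/4 - 3*z*exp(4*z)/8 + 3*exp(4*z)/32.


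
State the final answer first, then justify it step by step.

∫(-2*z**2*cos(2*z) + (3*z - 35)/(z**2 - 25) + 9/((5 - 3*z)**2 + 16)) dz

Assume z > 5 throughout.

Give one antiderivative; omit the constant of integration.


The answer is -z**2*sin(2*z) - z*cos(2*z) - 2*log(z - 5) + 5*log(z + 5) + sin(2*z)/2 + 3*atan(3*z/4 - 5/4)/4.
Step 1. Rewrite: now ∫(-2*z**2*cos(2*z)) dz + ∫((3*z - 35)/(z**2 - 25)) dz + ∫(9/((5 - 3*z)**2 + 16)) dz.
Step 2. Integrate ∫(-2*z**2*cos(2*z)) dz by parts with u = z**2, dv = (-2*cos(2*z)) dz, so v = -sin(2*z): now -z**2*sin(2*z) + ∫(2*z*sin(2*z)) dz + ∫((3*z - 35)/(z**2 - 25)) dz + ∫(9/((5 - 3*z)**2 + 16)) dz.
Step 3. Integrate ∫(2*z*sin(2*z)) dz by parts with u = z, dv = (2*sin(2*z)) dz, so v = -cos(2*z): now -z**2*sin(2*z) - z*cos(2*z) + ∫((3*z - 35)/(z**2 - 25)) dz + ∫(9/((5 - 3*z)**2 + 16)) dz + ∫(cos(2*z)) dz.
Step 4. Evaluate the standard form: now -z**2*sin(2*z) - z*cos(2*z) + sin(2*z)/2 + ∫((3*z - 35)/(z**2 - 25)) dz + ∫(9/((5 - 3*z)**2 + 16)) dz.
Step 5. Decompose ∫((3*z - 35)/(z**2 - 25)) dz by partial fractions, (3*z - 35)/(z**2 - 25) = 5/(z + 5) - 2/(z - 5): now -z**2*sin(2*z) - z*cos(2*z) + sin(2*z)/2 + ∫(-2/(z - 5)) dz + ∫(5/(z + 5)) dz + ∫(9/((5 - 3*z)**2 + 16)) dz.
Step 6. Evaluate the standard form [assuming z > 5]: now -z**2*sin(2*z) - z*cos(2*z) - 2*log(z - 5) + sin(2*z)/2 + ∫(5/(z + 5)) dz + ∫(9/((5 - 3*z)**2 + 16)) dz.
Step 7. Evaluate the standard form [assuming z > -5]: now -z**2*sin(2*z) - z*cos(2*z) - 2*log(z - 5) + 5*log(z + 5) + sin(2*z)/2 + ∫(9/((5 - 3*z)**2 + 16)) dz.
Step 8. Substitute u = 5 - 3*z, turning ∫(9/((5 - 3*z)**2 + 16)) dz into ∫(-3/(u**2 + 16)) du: now -z**2*sin(2*z) - z*cos(2*z) - 2*log(z - 5) + 5*log(z + 5) + sin(2*z)/2 + ∫(-3/(u**2 + 16)) du.
Step 9. Evaluate the standard form: now -z**2*sin(2*z) - z*cos(2*z) - 2*log(z - 5) + 5*log(z + 5) + sin(2*z)/2 - 3*atan(u/4)/4.
Step 10. Substitute back u = 5 - 3*z: now -z**2*sin(2*z) - z*cos(2*z) - 2*log(z - 5) + 5*log(z + 5) + sin(2*z)/2 + 3*atan(3*z/4 - 5/4)/4.
Answer: -z**2*sin(2*z) - z*cos(2*z) - 2*log(z - 5) + 5*log(z + 5) + sin(2*z)/2 + 3*atan(3*z/4 - 5/4)/4.


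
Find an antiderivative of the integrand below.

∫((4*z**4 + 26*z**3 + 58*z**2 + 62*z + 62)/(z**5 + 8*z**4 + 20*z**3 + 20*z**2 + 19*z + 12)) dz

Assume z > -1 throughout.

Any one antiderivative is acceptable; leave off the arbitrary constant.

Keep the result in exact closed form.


Answer: 3*log(z + 1) - log(z + 3) + 2*log(z + 4) + 2*atan(z).


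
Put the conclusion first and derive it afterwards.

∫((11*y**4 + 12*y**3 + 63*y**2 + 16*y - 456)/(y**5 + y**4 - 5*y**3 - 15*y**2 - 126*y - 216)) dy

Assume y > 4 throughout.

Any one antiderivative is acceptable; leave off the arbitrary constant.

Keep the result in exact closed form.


The answer is 4*log(y - 4) + 2*log(y + 2) + 5*log(y + 3) + 4*atan(y/3)/3.
Step 1. Decompose ∫((11*y**4 + 12*y**3 + 63*y**2 + 16*y - 456)/(y**5 + y**4 - 5*y**3 - 15*y**2 - 126*y - 216)) dy by partial fractions, (11*y**4 + 12*y**3 + 63*y**2 + 16*y - 456)/(y**5 + y**4 - 5*y**3 - 15*y**2 - 126*y - 216) = 4/(y**2 + 9) + 5/(y + 3) + 2/(y + 2) + 4/(y - 4): now ∫(4/(y - 4)) dy + ∫(2/(y + 2)) dy + ∫(5/(y + 3)) dy + ∫(4/(y**2 + 9)) dy.
Step 2. Evaluate the standard form [assuming y > -2]: now 2*log(y + 2) + ∫(4/(y - 4)) dy + ∫(5/(y + 3)) dy + ∫(4/(y**2 + 9)) dy.
Step 3. Evaluate the standard form [assuming y > -3]: now 2*log(y + 2) + 5*log(y + 3) + ∫(4/(y - 4)) dy + ∫(4/(y**2 + 9)) dy.
Step 4. Evaluate the standard form [assuming y > 4]: now 4*log(y - 4) + 2*log(y + 2) + 5*log(y + 3) + ∫(4/(y**2 + 9)) dy.
Step 5. Evaluate the standard form: now 4*log(y - 4) + 2*log(y + 2) + 5*log(y + 3) + 4*atan(y/3)/3.
Answer: 4*log(y - 4) + 2*log(y + 2) + 5*log(y + 3) + 4*atan(y/3)/3.


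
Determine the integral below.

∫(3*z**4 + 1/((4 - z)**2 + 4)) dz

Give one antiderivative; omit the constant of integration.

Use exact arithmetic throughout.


Answer: 3*z**5/5 + atan(z/2 - 2)/2.


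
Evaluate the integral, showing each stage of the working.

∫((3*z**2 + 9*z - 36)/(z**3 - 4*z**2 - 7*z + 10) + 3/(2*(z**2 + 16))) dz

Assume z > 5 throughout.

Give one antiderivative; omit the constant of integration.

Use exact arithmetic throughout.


Step 1. Rewrite: now ∫((3*z**2 + 9*z - 36)/(z**3 - 4*z**2 - 7*z + 10)) dz + ∫(3/(2*(z**2 + 16))) dz.
Step 2. Evaluate the standard form: now 3*atan(z/4)/8 + ∫((3*z**2 + 9*z - 36)/(z**3 - 4*z**2 - 7*z + 10)) dz.
Step 3. Decompose ∫((3*z**2 + 9*z - 36)/(z**3 - 4*z**2 - 7*z + 10)) dz by partial fractions, (3*z**2 + 9*z - 36)/(z**3 - 4*z**2 - 7*z + 10) = -2/(z + 2) + 2/(z - 1) + 3/(z - 5): now 3*atan(z/4)/8 + ∫(3/(z - 5)) dz + ∫(2/(z - 1)) dz + ∫(-2/(z + 2)) dz.
Step 4. Evaluate the standard form [assuming z > -2]: now -2*log(z + 2) + 3*atan(z/4)/8 + ∫(3/(z - 5)) dz + ∫(2/(z - 1)) dz.
Step 5. Evaluate the standard form [assuming z > 5]: now 3*log(z - 5) - 2*log(z + 2) + 3*atan(z/4)/8 + ∫(2/(z - 1)) dz.
Step 6. Evaluate the standard form [assuming z > 1]: now 3*log(z - 5) + 2*log(z - 1) - 2*log(z + 2) + 3*atan(z/4)/8.
Answer: 3*log(z - 5) + 2*log(z - 1) - 2*log(z + 2) + 3*atan(z/4)/8.


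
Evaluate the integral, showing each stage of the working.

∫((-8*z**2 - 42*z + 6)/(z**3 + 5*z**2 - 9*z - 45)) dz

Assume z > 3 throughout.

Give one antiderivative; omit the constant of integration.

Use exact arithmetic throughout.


Step 1. Decompose ∫((-8*z**2 - 42*z + 6)/(z**3 + 5*z**2 - 9*z - 45)) dz by partial fractions, (-8*z**2 - 42*z + 6)/(z**3 + 5*z**2 - 9*z - 45) = 1/(z + 5) - 5/(z + 3) - 4/(z - 3): now ∫(-4/(z - 3)) dz + ∫(-5/(z + 3)) dz + ∫(1/(z + 5)) dz.
Step 2. Evaluate the standard form [assuming z > -5]: now log(z + 5) + ∫(-4/(z - 3)) dz + ∫(-5/(z + 3)) dz.
Step 3. Evaluate the standard form [assuming z > 3]: now -4*log(z - 3) + log(z + 5) + ∫(-5/(z + 3)) dz.
Step 4. Evaluate the standard form [assuming z > -3]: now -4*log(z - 3) - 5*log(z + 3) + log(z + 5).
Answer: -4*log(z - 3) - 5*log(z + 3) + log(z + 5).


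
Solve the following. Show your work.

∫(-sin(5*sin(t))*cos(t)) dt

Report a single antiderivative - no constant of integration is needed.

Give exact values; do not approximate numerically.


Step 1. Substitute u = sin(t), turning ∫(-sin(5*sin(t))*cos(t)) dt into ∫(-sin(5*u)) du: now ∫(-sin(5*u)) du.
Step 2. Evaluate the standard form: now cos(5*u)/5.
Step 3. Substitute back u = sin(t): now cos(5*sin(t))/5.
Answer: cos(5*sin(t))/5.


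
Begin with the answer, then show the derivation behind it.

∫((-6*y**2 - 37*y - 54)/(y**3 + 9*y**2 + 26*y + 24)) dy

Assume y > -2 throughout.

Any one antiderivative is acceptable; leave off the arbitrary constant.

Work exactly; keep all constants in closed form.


The answer is -2*log(y + 2) - 3*log(y + 3) - log(y + 4).
Step 1. Decompose ∫((-6*y**2 - 37*y - 54)/(y**3 + 9*y**2 + 26*y + 24)) dy by partial fractions, (-6*y**2 - 37*y - 54)/(y**3 + 9*y**2 + 26*y + 24) = -1/(y + 4) - 3/(y + 3) - 2/(y + 2): now ∫(-2/(y + 2)) dy + ∫(-3/(y + 3)) dy + ∫(-1/(y + 4)) dy.
Step 2. Evaluate the standard form [assuming y > -4]: now -log(y + 4) + ∫(-2/(y + 2)) dy + ∫(-3/(y + 3)) dy.
Step 3. Evaluate the standard form [assuming y > -3]: now -3*log(y + 3) - log(y + 4) + ∫(-2/(y + 2)) dy.
Step 4. Evaluate the standard form [assuming y > -2]: now -2*log(y + 2) - 3*log(y + 3) - log(y + 4).
Answer: -2*log(y + 2) - 3*log(y + 3) - log(y + 4).


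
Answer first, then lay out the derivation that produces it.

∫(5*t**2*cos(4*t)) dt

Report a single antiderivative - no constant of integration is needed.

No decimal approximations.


The answer is 5*t**2*sin(4*t)/4 + 5*t*cos(4*t)/8 - 5*sin(4*t)/32.
Step 1. Integrate ∫(5*t**2*cos(4*t)) dt by parts with u = t**2, dv = (5*cos(4*t)) dt, so v = 5*sin(4*t)/4: now 5*t**2*sin(4*t)/4 + ∫(-5*t*sin(4*t)/2) dt.
Step 2. Integrate ∫(-5*t*sin(4*t)/2) dt by parts with u = t, dv = (-5*sin(4*t)/2) dt, so v = 5*cos(4*t)/8: now 5*t**2*sin(4*t)/4 + 5*t*cos(4*t)/8 + ∫(-5*cos(4*t)/8) dt.
Step 3. Evaluate the standard form: now 5*t**2*sin(4*t)/4 + 5*t*cos(4*t)/8 - 5*sin(4*t)/32.
Answer: 5*t**2*sin(4*t)/4 + 5*t*cos(4*t)/8 - 5*sin(4*t)/32.


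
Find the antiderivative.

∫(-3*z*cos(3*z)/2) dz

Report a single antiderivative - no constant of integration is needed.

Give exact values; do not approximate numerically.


Answer: -z*sin(3*z)/2 - cos(3*z)/6.


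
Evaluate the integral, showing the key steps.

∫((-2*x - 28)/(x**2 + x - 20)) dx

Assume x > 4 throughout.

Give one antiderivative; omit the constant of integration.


Step 1. Decompose ∫((-2*x - 28)/(x**2 + x - 20)) dx by partial fractions, (-2*x - 28)/(x**2 + x - 20) = 2/(x + 5) - 4/(x - 4): now ∫(-4/(x - 4)) dx + ∫(2/(x + 5)) dx.
Step 2. Evaluate the standard form [assuming x > -5]: now 2*log(x + 5) + ∫(-4/(x - 4)) dx.
Step 3. Evaluate the standard form [assuming x > 4]: now -4*log(x - 4) + 2*log(x + 5).
Answer: -4*log(x - 4) + 2*log(x + 5).
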